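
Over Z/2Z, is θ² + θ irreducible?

No

Write f(θ) = θ² + θ.
Check for roots in Z/2Z: f(0) = 0 → root; f(1) = 0 → root.
f(0) = 0, so (θ) divides f(θ); f is reducible.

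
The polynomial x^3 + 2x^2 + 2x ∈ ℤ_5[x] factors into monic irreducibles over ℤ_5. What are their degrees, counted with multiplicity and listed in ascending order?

1, 1, 1

Write h(x) = x^3 + 2x^2 + 2x.
Roots in ℤ_5: h(0) = 0 → root; h(1) = 0 → root; h(2) = 0 → root; h(3) = 1; h(4) = 4.
Linear factors from roots: (x), (x + 4), (x + 3).
Complete factorization: h(x) = (x)·(x + 3)·(x + 4).
Factor degrees with multiplicity: 1 + 1 + 1 = 3.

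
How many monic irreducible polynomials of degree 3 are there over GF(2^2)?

x^(4^3) − x is the product of all monic irreducibles of degree dividing 3; Möbius inversion gives N = (1/3) Σ μ(3/d)·4^d.
Divisors of 3: 1, 3; μ(3/d) for each: -1, 1.
Σ = − 4^1 + 4^3 = 60.
N = 60/3 = 20.

20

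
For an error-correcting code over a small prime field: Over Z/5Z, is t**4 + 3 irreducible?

Write P(t) = t**4 + 3.
Check for roots in Z/5Z: P(0) = 3; P(1) = 4; P(2) = 4; P(3) = 4; P(4) = 4.
No roots, so no linear factors.
Degree-2 irreducible divisors: test the 10 monic irreducibles of degree 2 over GF(5).
None of them divide P (all give nonzero remainder).
No irreducible factor of degree ≤ 2 exists, so P is irreducible over GF(5).

Yes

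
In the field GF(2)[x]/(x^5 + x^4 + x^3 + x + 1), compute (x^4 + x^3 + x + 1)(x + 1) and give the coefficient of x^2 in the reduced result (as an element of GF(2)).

1

Multiply in GF(2)[x]: (x^4 + x^3 + x + 1)·(x + 1) = x^5 + x^3 + x^2 + 1.
Reduce using x^5 ≡ x^4 + x^3 + x + 1 (mod x^5 + x^4 + x^3 + x + 1).
Reduced: x^4 + x^2 + x.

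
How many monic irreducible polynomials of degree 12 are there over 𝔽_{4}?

1397740

The number of monic irreducibles of degree 12 over GF(4) is (1/12)·Σ_{d∣12} μ(12/d) 4^d.
Divisors of 12: 1, 2, 3, 4, 6, 12; μ(12/d) for each: 0, 1, 0, -1, -1, 1.
Σ = 4^2 − 4^4 − 4^6 + 4^12 = 16772880.
N = 16772880/12 = 1397740.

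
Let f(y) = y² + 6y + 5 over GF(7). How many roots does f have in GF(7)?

2

Evaluate at each of the 7 elements of GF(7):
f(0) = 5; f(1) = 5; f(2) = 0 → root; f(3) = 4; f(4) = 3; f(5) = 4; f(6) = 0 → root.
Roots: {2, 6}.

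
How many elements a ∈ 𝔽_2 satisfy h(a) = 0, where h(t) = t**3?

Evaluate at each of the 2 elements of 𝔽_2:
h(0) = 0 → root; h(1) = 1.
Roots: {0}.

1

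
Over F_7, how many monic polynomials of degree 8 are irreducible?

720300

By the necklace-counting formula, N_7(8) = (1/8) Σ_{d|8} μ(8/d)·7^d.
Divisors of 8: 1, 2, 4, 8; μ(8/d) for each: 0, 0, -1, 1.
Σ = − 7^4 + 7^8 = 5762400.
N = 5762400/8 = 720300.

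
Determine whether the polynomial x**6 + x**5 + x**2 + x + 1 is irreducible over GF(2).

Yes

Write f(x) = x**6 + x**5 + x**2 + x + 1.
Check for roots in GF(2): f(0) = 1; f(1) = 1.
No roots, so no linear factors.
Monic irreducibles of degree 2 over GF(2): x**2 + x + 1.
None of them divide f (all give nonzero remainder).
Monic irreducibles of degree 3 over GF(2): x**3 + x + 1, x**3 + x**2 + 1.
None of them divide f (all give nonzero remainder).
No irreducible factor of degree ≤ 3 exists, so f is irreducible over GF(2).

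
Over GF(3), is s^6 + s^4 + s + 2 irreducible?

Write g(s) = s^6 + s^4 + s + 2.
Check for roots in GF(3): g(0) = 2; g(1) = 2; g(2) = 0 → root.
g(2) = 0, so (s − 2) divides g(s); g is reducible.

No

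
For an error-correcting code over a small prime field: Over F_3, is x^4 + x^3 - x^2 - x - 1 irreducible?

Write f(x) = x^4 + x^3 - x^2 - x - 1.
Check for roots in F_3: f(0) = 2; f(1) = 2; f(2) = 2.
No roots, so no linear factors.
Monic irreducibles of degree 2 over GF(3): x^2 + 1, x^2 + x - 1, x^2 - x - 1.
None of them divide f (all give nonzero remainder).
No irreducible factor of degree ≤ 2 exists, so f is irreducible over GF(3).

Yes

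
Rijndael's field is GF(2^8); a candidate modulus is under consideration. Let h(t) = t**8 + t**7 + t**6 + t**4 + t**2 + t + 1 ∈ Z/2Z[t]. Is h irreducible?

Check for roots in Z/2Z: h(0) = 1; h(1) = 1.
No roots, so no linear factors.
Monic irreducibles of degree 2 over GF(2): t**2 + t + 1.
None of them divide h (all give nonzero remainder).
Monic irreducibles of degree 3 over GF(2): t**3 + t + 1, t**3 + t**2 + 1.
None of them divide h (all give nonzero remainder).
Monic irreducibles of degree 4 over GF(2): t**4 + t + 1, t**4 + t**3 + 1, t**4 + t**3 + t**2 + t + 1.
None of them divide h (all give nonzero remainder).
No irreducible factor of degree ≤ 4 exists, so h is irreducible over GF(2).

Yes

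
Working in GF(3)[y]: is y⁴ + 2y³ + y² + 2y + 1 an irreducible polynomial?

Yes

Write m(y) = y⁴ + 2y³ + y² + 2y + 1.
Check for roots in GF(3): m(0) = 1; m(1) = 1; m(2) = 2.
No roots, so no linear factors.
Monic irreducibles of degree 2 over GF(3): y² + 1, y² + y + 2, y² + 2y + 2.
None of them divide m (all give nonzero remainder).
No irreducible factor of degree ≤ 2 exists, so m is irreducible over GF(3).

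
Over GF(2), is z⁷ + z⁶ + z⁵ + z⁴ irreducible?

Write m(z) = z⁷ + z⁶ + z⁵ + z⁴.
Check for roots in GF(2): m(0) = 0 → root; m(1) = 0 → root.
m(0) = 0, so (z) divides m(z); m is reducible.

No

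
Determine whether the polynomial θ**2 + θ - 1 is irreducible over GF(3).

Write h(θ) = θ**2 + θ - 1.
Check for roots in GF(3): h(0) = 2; h(1) = 1; h(2) = 2.
No roots. A degree-2 polynomial over a field with no linear factor is irreducible.

Yes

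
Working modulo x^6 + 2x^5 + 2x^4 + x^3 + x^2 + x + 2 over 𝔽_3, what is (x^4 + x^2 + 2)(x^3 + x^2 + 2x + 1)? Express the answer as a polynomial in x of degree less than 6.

Multiply in 𝔽_3[x]: (x^4 + x^2 + 2)·(x^3 + x^2 + 2x + 1) = x^7 + x^6 + 2x^4 + x^3 + x + 2.
Reduce using x^6 ≡ x^5 + x^4 + 2x^3 + 2x^2 + 2x + 1 (mod x^6 + 2x^5 + 2x^4 + x^3 + x^2 + x + 2).
Reduced: x^3 + 1.

x^3 + 1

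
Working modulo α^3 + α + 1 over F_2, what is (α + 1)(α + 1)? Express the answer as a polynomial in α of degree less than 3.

Multiply in F_2[α]: (α + 1)·(α + 1) = α^2 + 1.
Reduced: α^2 + 1.

α^2 + 1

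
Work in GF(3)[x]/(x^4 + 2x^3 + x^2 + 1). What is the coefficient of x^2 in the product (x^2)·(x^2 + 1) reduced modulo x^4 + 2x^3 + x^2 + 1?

0

Multiply in GF(3)[x]: (x^2)·(x^2 + 1) = x^4 + x^2.
Reduce using x^4 ≡ x^3 + 2x^2 + 2 (mod x^4 + 2x^3 + x^2 + 1).
Reduced: x^3 + 2.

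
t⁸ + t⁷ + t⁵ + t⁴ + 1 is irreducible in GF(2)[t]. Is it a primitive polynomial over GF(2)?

Write f(t) = t⁸ + t⁷ + t⁵ + t⁴ + 1.
|GF(2^8)^×| = 2^8 − 1 = 255. Prime factorization: 255 = 3·5·17.
f is primitive ⇔ t has order 255 in GF(2)[t]/(f), i.e. t^(255/q) ≠ 1 for each prime q | 255.
t^(85) mod f = t⁷ + t⁶ + t³ + t² + 1.
t^(51) mod f = 1
t^(15) mod f = t⁵ + t⁴ + t + 1.
Since t^(51) = 1, the order of t divides 51 < 255; not primitive.

No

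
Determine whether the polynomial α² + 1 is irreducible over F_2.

Write h(α) = α² + 1.
Check for roots in F_2: h(0) = 1; h(1) = 0 → root.
h(1) = 0, so (α − 1) divides h(α); h is reducible.

No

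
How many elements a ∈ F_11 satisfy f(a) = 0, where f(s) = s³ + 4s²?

2

Evaluate at each of the 11 elements of F_11:
f(0) = 0 → root; f(1) = 5; f(2) = 2; f(3) = 8; f(4) = 7; f(5) = 5; f(6) = 8; f(7) = 0 → root; f(8) = 9; f(9) = 8; f(10) = 3.
Roots: {0, 7}.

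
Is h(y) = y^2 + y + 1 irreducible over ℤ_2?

Yes

Check for roots in ℤ_2: h(0) = 1; h(1) = 1.
No roots. A degree-2 polynomial over a field with no linear factor is irreducible.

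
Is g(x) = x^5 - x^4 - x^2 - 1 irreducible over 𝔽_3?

Check for roots in 𝔽_3: g(0) = 2; g(1) = 1; g(2) = 2.
No roots, so no linear factors.
Monic irreducibles of degree 2 over GF(3): x^2 + 1, x^2 + x - 1, x^2 - x - 1.
None of them divide g (all give nonzero remainder).
No irreducible factor of degree ≤ 2 exists, so g is irreducible over GF(3).

Yes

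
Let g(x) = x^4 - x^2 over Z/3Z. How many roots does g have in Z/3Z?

3

Evaluate at each of the 3 elements of Z/3Z:
g(0) = 0 → root; g(1) = 0 → root; g(2) = 0 → root.
Roots: {0, 1, 2}.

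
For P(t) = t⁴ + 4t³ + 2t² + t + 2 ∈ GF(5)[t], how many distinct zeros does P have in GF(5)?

Evaluate at each of the 5 elements of GF(5):
P(0) = 2; P(1) = 0 → root; P(2) = 0 → root; P(3) = 2; P(4) = 0 → root.
Roots: {1, 2, 4}.

3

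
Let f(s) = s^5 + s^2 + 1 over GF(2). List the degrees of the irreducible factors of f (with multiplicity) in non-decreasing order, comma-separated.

Roots in GF(2): f(0) = 1; f(1) = 1.
Complete factorization: f(s) = (s^5 + s^2 + 1).
Factor degrees with multiplicity: 5 = 5.

5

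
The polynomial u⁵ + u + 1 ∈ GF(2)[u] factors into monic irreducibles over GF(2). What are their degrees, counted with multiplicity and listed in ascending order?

2, 3

Write f(u) = u⁵ + u + 1.
Roots in GF(2): f(0) = 1; f(1) = 1.
Complete factorization: f(u) = (u² + u + 1)·(u³ + u² + 1).
Factor degrees with multiplicity: 2 + 3 = 5.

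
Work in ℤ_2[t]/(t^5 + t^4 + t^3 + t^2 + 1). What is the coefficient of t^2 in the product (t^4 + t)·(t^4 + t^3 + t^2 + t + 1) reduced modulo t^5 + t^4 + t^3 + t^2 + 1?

Multiply in ℤ_2[t]: (t^4 + t)·(t^4 + t^3 + t^2 + t + 1) = t^8 + t^7 + t^6 + t^3 + t^2 + t.
Reduce using t^5 ≡ t^4 + t^3 + t^2 + 1 (mod t^5 + t^4 + t^3 + t^2 + 1).
Reduced: t^4 + t^3 + t + 1.

0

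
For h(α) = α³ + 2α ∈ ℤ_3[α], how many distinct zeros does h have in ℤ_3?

3

Evaluate at each of the 3 elements of ℤ_3:
h(0) = 0 → root; h(1) = 0 → root; h(2) = 0 → root.
Roots: {0, 1, 2}.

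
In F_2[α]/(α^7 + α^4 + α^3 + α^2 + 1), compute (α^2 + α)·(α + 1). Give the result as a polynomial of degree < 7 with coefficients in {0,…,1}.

α^3 + α

Multiply in F_2[α]: (α^2 + α)·(α + 1) = α^3 + α.
Reduced: α^3 + α.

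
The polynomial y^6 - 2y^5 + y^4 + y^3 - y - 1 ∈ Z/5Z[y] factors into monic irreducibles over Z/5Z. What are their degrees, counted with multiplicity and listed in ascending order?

6

Write h(y) = y^6 - 2y^5 + y^4 + y^3 - y - 1.
Roots in Z/5Z: h(0) = 4; h(1) = 4; h(2) = 1; h(3) = 2; h(4) = 3.
Complete factorization: h(y) = (y^6 - 2y^5 + y^4 + y^3 - y - 1).
Factor degrees with multiplicity: 6 = 6.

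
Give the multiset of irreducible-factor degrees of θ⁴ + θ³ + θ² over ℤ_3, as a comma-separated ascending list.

Write h(θ) = θ⁴ + θ³ + θ².
Roots in ℤ_3: h(0) = 0 → root; h(1) = 0 → root; h(2) = 1.
Linear factors from roots: (θ), (θ + 2).
Complete factorization: h(θ) = (θ)^2·(θ + 2)^2.
Factor degrees with multiplicity: 1 + 1 + 1 + 1 = 4.

1, 1, 1, 1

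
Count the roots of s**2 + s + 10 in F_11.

Write h(s) = s**2 + s + 10.
Evaluate at each of the 11 elements of F_11:
h(0) = 10; h(1) = 1; h(2) = 5; h(3) = 0 → root; h(4) = 8; h(5) = 7; h(6) = 8; h(7) = 0 → root; h(8) = 5; h(9) = 1; h(10) = 10.
Roots: {3, 7}.

2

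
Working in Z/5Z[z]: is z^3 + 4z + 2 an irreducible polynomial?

Yes

Write h(z) = z^3 + 4z + 2.
Check for roots in Z/5Z: h(0) = 2; h(1) = 2; h(2) = 3; h(3) = 1; h(4) = 2.
No roots. A degree-3 polynomial over a field with no linear factor is irreducible.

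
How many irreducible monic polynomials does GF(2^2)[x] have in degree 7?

2340

x^(4^7) − x is the product of all monic irreducibles of degree dividing 7; Möbius inversion gives N = (1/7) Σ μ(7/d)·4^d.
Divisors of 7: 1, 7; μ(7/d) for each: -1, 1.
Σ = − 4^1 + 4^7 = 16380.
N = 16380/7 = 2340.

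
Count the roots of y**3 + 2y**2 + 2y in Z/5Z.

3

Write h(y) = y**3 + 2y**2 + 2y.
Evaluate at each of the 5 elements of Z/5Z:
h(0) = 0 → root; h(1) = 0 → root; h(2) = 0 → root; h(3) = 1; h(4) = 4.
Roots: {0, 1, 2}.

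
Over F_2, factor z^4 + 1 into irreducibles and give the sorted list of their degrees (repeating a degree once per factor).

1, 1, 1, 1

Write g(z) = z^4 + 1.
Roots in F_2: g(0) = 1; g(1) = 0 → root.
Linear factors from roots: (z + 1).
Complete factorization: g(z) = (z + 1)^4.
Factor degrees with multiplicity: 1 + 1 + 1 + 1 = 4.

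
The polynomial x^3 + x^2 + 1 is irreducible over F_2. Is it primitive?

Write f(x) = x^3 + x^2 + 1.
|GF(2^3)^×| = 2^3 − 1 = 7. Prime factorization: 7 = 7.
f is primitive ⇔ x has order 7 in GF(2)[x]/(f), i.e. x^(7/q) ≠ 1 for each prime q | 7.
x^(1) mod f = x.
None equal 1, so x has full order 7; f is primitive.

Yes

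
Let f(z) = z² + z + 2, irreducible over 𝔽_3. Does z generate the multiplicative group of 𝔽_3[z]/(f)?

Yes

|GF(3^2)^×| = 3^2 − 1 = 8. Prime factorization: 8 = 2^3.
f is primitive ⇔ z has order 8 in GF(3)[z]/(f), i.e. z^(8/q) ≠ 1 for each prime q | 8.
z^(4) mod f = 2.
None equal 1, so z has full order 8; f is primitive.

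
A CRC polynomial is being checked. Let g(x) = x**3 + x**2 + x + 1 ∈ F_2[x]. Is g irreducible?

Check for roots in F_2: g(0) = 1; g(1) = 0 → root.
g(1) = 0, so (x − 1) divides g(x); g is reducible.

No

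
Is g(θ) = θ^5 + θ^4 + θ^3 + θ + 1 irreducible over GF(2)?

Check for roots in GF(2): g(0) = 1; g(1) = 1.
No roots, so no linear factors.
Monic irreducibles of degree 2 over GF(2): θ^2 + θ + 1.
None of them divide g (all give nonzero remainder).
No irreducible factor of degree ≤ 2 exists, so g is irreducible over GF(2).

Yes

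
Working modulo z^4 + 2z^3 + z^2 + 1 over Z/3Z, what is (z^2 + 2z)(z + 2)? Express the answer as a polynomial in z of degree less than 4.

Multiply in Z/3Z[z]: (z^2 + 2z)·(z + 2) = z^3 + z^2 + z.
Reduced: z^3 + z^2 + z.

z^3 + z^2 + z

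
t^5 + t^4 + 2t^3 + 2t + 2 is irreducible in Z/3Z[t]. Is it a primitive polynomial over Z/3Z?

Write f(t) = t^5 + t^4 + 2t^3 + 2t + 2.
|GF(3^5)^×| = 3^5 − 1 = 242. Prime factorization: 242 = 2·11^2.
f is primitive ⇔ t has order 242 in GF(3)[t]/(f), i.e. t^(242/q) ≠ 1 for each prime q | 242.
t^(121) mod f = 1
t^(22) mod f = t^4 + 2t.
Since t^(121) = 1, the order of t divides 121 < 242; not primitive.

No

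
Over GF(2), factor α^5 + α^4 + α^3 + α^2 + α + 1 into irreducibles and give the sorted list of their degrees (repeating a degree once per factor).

1, 2, 2

Write f(α) = α^5 + α^4 + α^3 + α^2 + α + 1.
Roots in GF(2): f(0) = 1; f(1) = 0 → root.
Linear factors from roots: (α + 1).
Complete factorization: f(α) = (α + 1)·(α^2 + α + 1)^2.
Factor degrees with multiplicity: 1 + 2 + 2 = 5.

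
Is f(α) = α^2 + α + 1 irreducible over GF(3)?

Check for roots in GF(3): f(0) = 1; f(1) = 0 → root; f(2) = 1.
f(1) = 0, so (α − 1) divides f(α); f is reducible.

No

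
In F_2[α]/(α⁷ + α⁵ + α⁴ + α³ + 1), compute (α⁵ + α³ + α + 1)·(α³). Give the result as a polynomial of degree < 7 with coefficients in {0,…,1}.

Multiply in F_2[α]: (α⁵ + α³ + α + 1)·(α³) = α⁸ + α⁶ + α⁴ + α³.
Reduce using α⁷ ≡ α⁵ + α⁴ + α³ + 1 (mod α⁷ + α⁵ + α⁴ + α³ + 1).
Reduced: α⁵ + α³ + α.

α^5 + α^3 + α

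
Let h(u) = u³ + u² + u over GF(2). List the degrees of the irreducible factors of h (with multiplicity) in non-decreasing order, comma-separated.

1, 2

Roots in GF(2): h(0) = 0 → root; h(1) = 1.
Linear factors from roots: (u).
Complete factorization: h(u) = (u)·(u² + u + 1).
Factor degrees with multiplicity: 1 + 2 = 3.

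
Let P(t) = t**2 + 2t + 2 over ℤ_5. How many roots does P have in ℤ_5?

2

Evaluate at each of the 5 elements of ℤ_5:
P(0) = 2; P(1) = 0 → root; P(2) = 0 → root; P(3) = 2; P(4) = 1.
Roots: {1, 2}.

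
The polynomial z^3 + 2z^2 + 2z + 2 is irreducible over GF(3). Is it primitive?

Write f(z) = z^3 + 2z^2 + 2z + 2.
|GF(3^3)^×| = 3^3 − 1 = 26. Prime factorization: 26 = 2·13.
f is primitive ⇔ z has order 26 in GF(3)[z]/(f), i.e. z^(26/q) ≠ 1 for each prime q | 26.
z^(13) mod f = 1
z^(2) mod f = z^2.
Since z^(13) = 1, the order of z divides 13 < 26; not primitive.

No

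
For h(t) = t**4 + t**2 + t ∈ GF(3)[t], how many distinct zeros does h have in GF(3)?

2

Evaluate at each of the 3 elements of GF(3):
h(0) = 0 → root; h(1) = 0 → root; h(2) = 1.
Roots: {0, 1}.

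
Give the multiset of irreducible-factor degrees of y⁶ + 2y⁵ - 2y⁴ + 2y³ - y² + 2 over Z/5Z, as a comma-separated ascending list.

1, 1, 1, 3

Write h(y) = y⁶ + 2y⁵ - 2y⁴ + 2y³ - y² + 2.
Roots in Z/5Z: h(0) = 2; h(1) = 4; h(2) = 0 → root; h(3) = 0 → root; h(4) = 1.
Linear factors from roots: (y - 2), (y + 2).
Complete factorization: h(y) = (y - 2)·(y + 2)^2·(y³ + 2y + 1).
Factor degrees with multiplicity: 1 + 1 + 1 + 3 = 6.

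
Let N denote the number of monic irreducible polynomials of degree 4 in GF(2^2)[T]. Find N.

60

Gauss's count: N_{4}(4) = (1/4) Σ_{d|4} μ(4/d)·4^d.
Divisors of 4: 1, 2, 4; μ(4/d) for each: 0, -1, 1.
Σ = − 4^2 + 4^4 = 240.
N = 240/4 = 60.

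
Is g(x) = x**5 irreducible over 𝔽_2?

No

Check for roots in 𝔽_2: g(0) = 0 → root; g(1) = 1.
g(0) = 0, so (x) divides g(x); g is reducible.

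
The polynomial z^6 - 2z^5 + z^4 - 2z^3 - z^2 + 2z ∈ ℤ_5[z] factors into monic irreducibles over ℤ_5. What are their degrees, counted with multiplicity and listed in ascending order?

Write g(z) = z^6 - 2z^5 + z^4 - 2z^3 - z^2 + 2z.
Roots in ℤ_5: g(0) = 0 → root; g(1) = 4; g(2) = 0 → root; g(3) = 2; g(4) = 3.
Linear factors from roots: (z), (z - 2).
Complete factorization: g(z) = (z)·(z - 2)·(z^2 - 2)^2.
Factor degrees with multiplicity: 1 + 1 + 2 + 2 = 6.

1, 1, 2, 2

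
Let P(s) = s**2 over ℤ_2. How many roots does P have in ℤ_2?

Evaluate at each of the 2 elements of ℤ_2:
P(0) = 0 → root; P(1) = 1.
Roots: {0}.

1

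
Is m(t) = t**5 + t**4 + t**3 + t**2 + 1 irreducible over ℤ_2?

Check for roots in ℤ_2: m(0) = 1; m(1) = 1.
No roots, so no linear factors.
Monic irreducibles of degree 2 over GF(2): t**2 + t + 1.
None of them divide m (all give nonzero remainder).
No irreducible factor of degree ≤ 2 exists, so m is irreducible over GF(2).

Yes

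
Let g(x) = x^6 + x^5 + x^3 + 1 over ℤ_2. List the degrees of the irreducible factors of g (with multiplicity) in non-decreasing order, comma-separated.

1, 1, 1, 3

Roots in ℤ_2: g(0) = 1; g(1) = 0 → root.
Linear factors from roots: (x + 1).
Complete factorization: g(x) = (x + 1)^3·(x^3 + x + 1).
Factor degrees with multiplicity: 1 + 1 + 1 + 3 = 6.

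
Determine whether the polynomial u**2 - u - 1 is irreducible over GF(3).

Write g(u) = u**2 - u - 1.
Check for roots in GF(3): g(0) = 2; g(1) = 2; g(2) = 1.
No roots. A degree-2 polynomial over a field with no linear factor is irreducible.

Yes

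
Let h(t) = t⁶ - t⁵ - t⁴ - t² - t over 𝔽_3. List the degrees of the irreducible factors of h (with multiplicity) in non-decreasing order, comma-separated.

Roots in 𝔽_3: h(0) = 0 → root; h(1) = 0 → root; h(2) = 1.
Linear factors from roots: (t), (t - 1).
Complete factorization: h(t) = (t)·(t - 1)^2·(t³ + t² - 1).
Factor degrees with multiplicity: 1 + 1 + 1 + 3 = 6.

1, 1, 1, 3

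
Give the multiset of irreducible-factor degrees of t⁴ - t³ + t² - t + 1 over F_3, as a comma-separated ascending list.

Write h(t) = t⁴ - t³ + t² - t + 1.
Roots in F_3: h(0) = 1; h(1) = 1; h(2) = 2.
Complete factorization: h(t) = (t⁴ - t³ + t² - t + 1).
Factor degrees with multiplicity: 4 = 4.

4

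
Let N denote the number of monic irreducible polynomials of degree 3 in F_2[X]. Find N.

The number of monic irreducibles of degree 3 over GF(2) is (1/3)·Σ_{d∣3} μ(3/d) 2^d.
Divisors of 3: 1, 3; μ(3/d) for each: -1, 1.
Σ = − 2^1 + 2^3 = 6.
N = 6/3 = 2.

2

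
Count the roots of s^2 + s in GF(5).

Write f(s) = s^2 + s.
Evaluate at each of the 5 elements of GF(5):
f(0) = 0 → root; f(1) = 2; f(2) = 1; f(3) = 2; f(4) = 0 → root.
Roots: {0, 4}.

2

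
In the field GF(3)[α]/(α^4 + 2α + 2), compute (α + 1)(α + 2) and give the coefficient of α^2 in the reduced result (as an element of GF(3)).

Multiply in GF(3)[α]: (α + 1)·(α + 2) = α^2 + 2.
Reduced: α^2 + 2.

1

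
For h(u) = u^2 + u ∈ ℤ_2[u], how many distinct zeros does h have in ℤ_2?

2

Evaluate at each of the 2 elements of ℤ_2:
h(0) = 0 → root; h(1) = 0 → root.
Roots: {0, 1}.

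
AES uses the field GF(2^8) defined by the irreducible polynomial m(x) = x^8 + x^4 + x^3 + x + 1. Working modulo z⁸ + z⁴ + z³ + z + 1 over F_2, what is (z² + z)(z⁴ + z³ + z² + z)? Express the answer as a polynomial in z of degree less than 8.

z^6 + z^2

Multiply in F_2[z]: (z² + z)·(z⁴ + z³ + z² + z) = z⁶ + z².
Reduced: z⁶ + z².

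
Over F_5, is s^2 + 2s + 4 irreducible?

Yes

Write m(s) = s^2 + 2s + 4.
Check for roots in F_5: m(0) = 4; m(1) = 2; m(2) = 2; m(3) = 4; m(4) = 3.
No roots. A degree-2 polynomial over a field with no linear factor is irreducible.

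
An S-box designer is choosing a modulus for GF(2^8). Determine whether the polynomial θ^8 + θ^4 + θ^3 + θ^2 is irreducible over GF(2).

No

Write P(θ) = θ^8 + θ^4 + θ^3 + θ^2.
Check for roots in GF(2): P(0) = 0 → root; P(1) = 0 → root.
P(0) = 0, so (θ) divides P(θ); P is reducible.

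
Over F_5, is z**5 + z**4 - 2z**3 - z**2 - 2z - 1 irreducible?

Yes

Write g(z) = z**5 + z**4 - 2z**3 - z**2 - 2z - 1.
Check for roots in F_5: g(0) = 4; g(1) = 1; g(2) = 3; g(3) = 4; g(4) = 2.
No roots, so no linear factors.
Degree-2 irreducible divisors: test the 10 monic irreducibles of degree 2 over GF(5).
None of them divide g (all give nonzero remainder).
No irreducible factor of degree ≤ 2 exists, so g is irreducible over GF(5).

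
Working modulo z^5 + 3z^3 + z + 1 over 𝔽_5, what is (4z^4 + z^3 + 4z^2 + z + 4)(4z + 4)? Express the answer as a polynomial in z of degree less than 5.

Multiply in 𝔽_5[z]: (4z^4 + z^3 + 4z^2 + z + 4)·(4z + 4) = z^5 + 1.
Reduce using z^5 ≡ 2z^3 + 4z + 4 (mod z^5 + 3z^3 + z + 1).
Reduced: 2z^3 + 4z.

2z^3 + 4z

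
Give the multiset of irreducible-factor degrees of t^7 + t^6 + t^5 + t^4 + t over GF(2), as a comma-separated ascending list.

Write f(t) = t^7 + t^6 + t^5 + t^4 + t.
Roots in GF(2): f(0) = 0 → root; f(1) = 1.
Linear factors from roots: (t).
Complete factorization: f(t) = (t)·(t^2 + t + 1)·(t^4 + t + 1).
Factor degrees with multiplicity: 1 + 2 + 4 = 7.

1, 2, 4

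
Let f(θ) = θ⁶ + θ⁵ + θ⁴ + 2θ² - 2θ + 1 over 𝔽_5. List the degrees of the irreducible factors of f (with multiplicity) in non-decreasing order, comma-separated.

Roots in 𝔽_5: f(0) = 1; f(1) = 4; f(2) = 2; f(3) = 1; f(4) = 1.
Complete factorization: f(θ) = (θ⁶ + θ⁵ + θ⁴ + 2θ² - 2θ + 1).
Factor degrees with multiplicity: 6 = 6.

6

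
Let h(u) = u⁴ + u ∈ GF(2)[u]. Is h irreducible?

Check for roots in GF(2): h(0) = 0 → root; h(1) = 0 → root.
h(0) = 0, so (u) divides h(u); h is reducible.

No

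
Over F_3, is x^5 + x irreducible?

No

Write f(x) = x^5 + x.
Check for roots in F_3: f(0) = 0 → root; f(1) = 2; f(2) = 1.
f(0) = 0, so (x) divides f(x); f is reducible.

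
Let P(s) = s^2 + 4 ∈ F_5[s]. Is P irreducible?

Check for roots in F_5: P(0) = 4; P(1) = 0 → root; P(2) = 3; P(3) = 3; P(4) = 0 → root.
P(1) = 0, so (s − 1) divides P(s); P is reducible.

No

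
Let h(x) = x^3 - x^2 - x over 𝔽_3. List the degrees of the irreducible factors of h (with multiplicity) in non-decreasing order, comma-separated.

1, 2

Roots in 𝔽_3: h(0) = 0 → root; h(1) = 2; h(2) = 2.
Linear factors from roots: (x).
Complete factorization: h(x) = (x)·(x^2 - x - 1).
Factor degrees with multiplicity: 1 + 2 = 3.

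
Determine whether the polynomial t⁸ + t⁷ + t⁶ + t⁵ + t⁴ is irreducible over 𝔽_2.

Write P(t) = t⁸ + t⁷ + t⁶ + t⁵ + t⁴.
Check for roots in 𝔽_2: P(0) = 0 → root; P(1) = 1.
P(0) = 0, so (t) divides P(t); P is reducible.

No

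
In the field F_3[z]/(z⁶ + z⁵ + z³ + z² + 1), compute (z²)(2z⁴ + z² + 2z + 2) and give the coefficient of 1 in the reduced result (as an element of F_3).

Multiply in F_3[z]: (z²)·(2z⁴ + z² + 2z + 2) = 2z⁶ + z⁴ + 2z³ + 2z².
Reduce using z⁶ ≡ 2z⁵ + 2z³ + 2z² + 2 (mod z⁶ + z⁵ + z³ + z² + 1).
Reduced: z⁵ + z⁴ + 1.

1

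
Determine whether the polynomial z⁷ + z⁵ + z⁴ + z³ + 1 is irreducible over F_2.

Yes

Write h(z) = z⁷ + z⁵ + z⁴ + z³ + 1.
Check for roots in F_2: h(0) = 1; h(1) = 1.
No roots, so no linear factors.
Monic irreducibles of degree 2 over GF(2): z² + z + 1.
None of them divide h (all give nonzero remainder).
Monic irreducibles of degree 3 over GF(2): z³ + z + 1, z³ + z² + 1.
None of them divide h (all give nonzero remainder).
No irreducible factor of degree ≤ 3 exists, so h is irreducible over GF(2).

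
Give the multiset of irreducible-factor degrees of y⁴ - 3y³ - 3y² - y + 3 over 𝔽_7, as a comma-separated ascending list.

Write g(y) = y⁴ - 3y³ - 3y² - y + 3.
Complete factorization: g(y) = (y⁴ - 3y³ - 3y² - y + 3).
Factor degrees with multiplicity: 4 = 4.

4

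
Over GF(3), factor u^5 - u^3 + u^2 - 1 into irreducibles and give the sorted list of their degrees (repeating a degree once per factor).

Write g(u) = u^5 - u^3 + u^2 - 1.
Roots in GF(3): g(0) = 2; g(1) = 0 → root; g(2) = 0 → root.
Linear factors from roots: (u - 1), (u + 1).
Complete factorization: g(u) = (u - 1)·(u + 1)^4.
Factor degrees with multiplicity: 1 + 1 + 1 + 1 + 1 = 5.

1, 1, 1, 1, 1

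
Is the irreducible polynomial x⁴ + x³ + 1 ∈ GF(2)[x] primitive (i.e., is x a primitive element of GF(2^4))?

Yes

Write f(x) = x⁴ + x³ + 1.
|GF(2^4)^×| = 2^4 − 1 = 15. Prime factorization: 15 = 3·5.
f is primitive ⇔ x has order 15 in GF(2)[x]/(f), i.e. x^(15/q) ≠ 1 for each prime q | 15.
x^(5) mod f = x³ + x + 1.
x^(3) mod f = x³.
None equal 1, so x has full order 15; f is primitive.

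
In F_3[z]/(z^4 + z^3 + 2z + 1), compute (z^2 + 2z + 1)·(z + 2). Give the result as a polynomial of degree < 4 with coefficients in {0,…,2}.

z^3 + z^2 + 2z + 2

Multiply in F_3[z]: (z^2 + 2z + 1)·(z + 2) = z^3 + z^2 + 2z + 2.
Reduced: z^3 + z^2 + 2z + 2.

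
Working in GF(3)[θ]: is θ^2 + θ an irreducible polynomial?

No

Write m(θ) = θ^2 + θ.
Check for roots in GF(3): m(0) = 0 → root; m(1) = 2; m(2) = 0 → root.
m(0) = 0, so (θ) divides m(θ); m is reducible.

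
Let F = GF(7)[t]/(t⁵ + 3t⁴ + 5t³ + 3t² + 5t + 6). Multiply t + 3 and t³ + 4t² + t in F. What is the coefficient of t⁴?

Multiply in GF(7)[t]: (t + 3)·(t³ + 4t² + t) = t⁴ + 6t² + 3t.
Reduced: t⁴ + 6t² + 3t.

1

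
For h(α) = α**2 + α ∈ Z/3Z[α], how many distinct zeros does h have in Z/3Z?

2

Evaluate at each of the 3 elements of Z/3Z:
h(0) = 0 → root; h(1) = 2; h(2) = 0 → root.
Roots: {0, 2}.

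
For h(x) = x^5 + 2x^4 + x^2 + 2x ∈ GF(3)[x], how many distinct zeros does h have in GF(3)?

3

Evaluate at each of the 3 elements of GF(3):
h(0) = 0 → root; h(1) = 0 → root; h(2) = 0 → root.
Roots: {0, 1, 2}.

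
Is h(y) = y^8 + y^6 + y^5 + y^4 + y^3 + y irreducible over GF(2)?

No

Check for roots in GF(2): h(0) = 0 → root; h(1) = 0 → root.
h(0) = 0, so (y) divides h(y); h is reducible.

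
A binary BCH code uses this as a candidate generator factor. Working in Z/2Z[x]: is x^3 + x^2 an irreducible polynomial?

Write P(x) = x^3 + x^2.
Check for roots in Z/2Z: P(0) = 0 → root; P(1) = 0 → root.
P(0) = 0, so (x) divides P(x); P is reducible.

No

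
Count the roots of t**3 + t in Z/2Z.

2

Write f(t) = t**3 + t.
Evaluate at each of the 2 elements of Z/2Z:
f(0) = 0 → root; f(1) = 0 → root.
Roots: {0, 1}.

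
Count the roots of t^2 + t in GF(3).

2

Write h(t) = t^2 + t.
Evaluate at each of the 3 elements of GF(3):
h(0) = 0 → root; h(1) = 2; h(2) = 0 → root.
Roots: {0, 2}.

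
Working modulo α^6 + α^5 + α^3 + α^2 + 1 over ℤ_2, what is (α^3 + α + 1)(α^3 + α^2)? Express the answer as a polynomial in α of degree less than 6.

α^4 + α^3 + 1

Multiply in ℤ_2[α]: (α^3 + α + 1)·(α^3 + α^2) = α^6 + α^5 + α^4 + α^2.
Reduce using α^6 ≡ α^5 + α^3 + α^2 + 1 (mod α^6 + α^5 + α^3 + α^2 + 1).
Reduced: α^4 + α^3 + 1.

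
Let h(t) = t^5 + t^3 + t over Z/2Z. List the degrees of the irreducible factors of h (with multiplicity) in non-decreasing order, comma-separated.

Roots in Z/2Z: h(0) = 0 → root; h(1) = 1.
Linear factors from roots: (t).
Complete factorization: h(t) = (t)·(t^2 + t + 1)^2.
Factor degrees with multiplicity: 1 + 2 + 2 = 5.

1, 2, 2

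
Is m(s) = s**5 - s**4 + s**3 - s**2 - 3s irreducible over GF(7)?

Check for roots in GF(7): m(0) = 0 → root; m(1) = 4; m(2) = 0 → root; m(3) = 3; m(4) = 6; m(5) = 2; m(6) = 6.
m(0) = 0, so (s) divides m(s); m is reducible.

No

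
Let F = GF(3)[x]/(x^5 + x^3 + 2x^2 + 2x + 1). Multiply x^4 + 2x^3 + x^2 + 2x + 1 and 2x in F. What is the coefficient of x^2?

Multiply in GF(3)[x]: (x^4 + 2x^3 + x^2 + 2x + 1)·(2x) = 2x^5 + x^4 + 2x^3 + x^2 + 2x.
Reduce using x^5 ≡ 2x^3 + x^2 + x + 2 (mod x^5 + x^3 + 2x^2 + 2x + 1).
Reduced: x^4 + x + 1.

0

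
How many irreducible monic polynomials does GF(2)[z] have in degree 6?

9

By the necklace-counting formula, N_2(6) = (1/6) Σ_{d|6} μ(6/d)·2^d.
Divisors of 6: 1, 2, 3, 6; μ(6/d) for each: 1, -1, -1, 1.
Σ = 2^1 − 2^2 − 2^3 + 2^6 = 54.
N = 54/6 = 9.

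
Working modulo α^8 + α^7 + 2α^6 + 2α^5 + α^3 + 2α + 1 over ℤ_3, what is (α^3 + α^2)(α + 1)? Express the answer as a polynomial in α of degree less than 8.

α^4 + 2α^3 + α^2

Multiply in ℤ_3[α]: (α^3 + α^2)·(α + 1) = α^4 + 2α^3 + α^2.
Reduced: α^4 + 2α^3 + α^2.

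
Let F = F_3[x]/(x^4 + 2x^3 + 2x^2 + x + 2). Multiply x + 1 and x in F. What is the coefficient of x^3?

Multiply in F_3[x]: (x + 1)·(x) = x^2 + x.
Reduced: x^2 + x.

0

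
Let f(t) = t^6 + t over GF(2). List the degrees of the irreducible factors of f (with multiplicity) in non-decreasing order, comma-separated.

Roots in GF(2): f(0) = 0 → root; f(1) = 0 → root.
Linear factors from roots: (t), (t + 1).
Complete factorization: f(t) = (t)·(t + 1)·(t^4 + t^3 + t^2 + t + 1).
Factor degrees with multiplicity: 1 + 1 + 4 = 6.

1, 1, 4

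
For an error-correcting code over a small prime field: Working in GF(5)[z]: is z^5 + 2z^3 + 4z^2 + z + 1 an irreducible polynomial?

Yes

Write h(z) = z^5 + 2z^3 + 4z^2 + z + 1.
Check for roots in GF(5): h(0) = 1; h(1) = 4; h(2) = 2; h(3) = 2; h(4) = 1.
No roots, so no linear factors.
Degree-2 irreducible divisors: test the 10 monic irreducibles of degree 2 over GF(5).
None of them divide h (all give nonzero remainder).
No irreducible factor of degree ≤ 2 exists, so h is irreducible over GF(5).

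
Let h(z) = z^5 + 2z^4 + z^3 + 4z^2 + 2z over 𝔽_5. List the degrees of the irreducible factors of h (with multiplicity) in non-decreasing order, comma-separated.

Roots in 𝔽_5: h(0) = 0 → root; h(1) = 0 → root; h(2) = 2; h(3) = 4; h(4) = 2.
Linear factors from roots: (z), (z + 4).
Complete factorization: h(z) = (z)·(z + 4)·(z^3 + 3z^2 + 4z + 3).
Factor degrees with multiplicity: 1 + 1 + 3 = 5.

1, 1, 3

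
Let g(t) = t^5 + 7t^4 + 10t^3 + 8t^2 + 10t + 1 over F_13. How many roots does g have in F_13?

3

Evaluate at each of the 13 elements of F_13:
g(0) = 1; g(1) = 11; g(2) = 4; g(3) = 0 → root; g(4) = 11; g(5) = 5; g(6) = 0 → root; g(7) = 2; g(8) = 8; g(9) = 9; g(10) = 6; g(11) = 0 → root; g(12) = 8.
Roots: {3, 6, 11}.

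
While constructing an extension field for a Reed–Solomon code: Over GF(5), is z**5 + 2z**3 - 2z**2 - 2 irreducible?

Yes

Write f(z) = z**5 + 2z**3 - 2z**2 - 2.
Check for roots in GF(5): f(0) = 3; f(1) = 4; f(2) = 3; f(3) = 2; f(4) = 3.
No roots, so no linear factors.
Degree-2 irreducible divisors: test the 10 monic irreducibles of degree 2 over GF(5).
None of them divide f (all give nonzero remainder).
No irreducible factor of degree ≤ 2 exists, so f is irreducible over GF(5).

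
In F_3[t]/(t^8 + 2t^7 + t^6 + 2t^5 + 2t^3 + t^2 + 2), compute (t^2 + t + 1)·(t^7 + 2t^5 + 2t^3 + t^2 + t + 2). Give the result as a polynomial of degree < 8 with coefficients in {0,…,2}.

t^7 + t^6 + t^4 + 2t^3 + 2t^2 + t + 1

Multiply in F_3[t]: (t^2 + t + 1)·(t^7 + 2t^5 + 2t^3 + t^2 + t + 2) = t^9 + t^8 + 2t^6 + t^5 + t^3 + t^2 + 2.
Reduce using t^8 ≡ t^7 + 2t^6 + t^5 + t^3 + 2t^2 + 1 (mod t^8 + 2t^7 + t^6 + 2t^5 + 2t^3 + t^2 + 2).
Reduced: t^7 + t^6 + t^4 + 2t^3 + 2t^2 + t + 1.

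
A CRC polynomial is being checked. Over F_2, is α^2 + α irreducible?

No

Write h(α) = α^2 + α.
Check for roots in F_2: h(0) = 0 → root; h(1) = 0 → root.
h(0) = 0, so (α) divides h(α); h is reducible.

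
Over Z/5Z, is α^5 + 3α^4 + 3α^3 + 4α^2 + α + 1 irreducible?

Yes

Write f(α) = α^5 + 3α^4 + 3α^3 + 4α^2 + α + 1.
Check for roots in Z/5Z: f(0) = 1; f(1) = 3; f(2) = 3; f(3) = 2; f(4) = 3.
No roots, so no linear factors.
Degree-2 irreducible divisors: test the 10 monic irreducibles of degree 2 over GF(5).
None of them divide f (all give nonzero remainder).
No irreducible factor of degree ≤ 2 exists, so f is irreducible over GF(5).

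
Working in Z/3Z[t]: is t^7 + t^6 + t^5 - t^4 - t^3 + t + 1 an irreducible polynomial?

No

Write h(t) = t^7 + t^6 + t^5 - t^4 - t^3 + t + 1.
Check for roots in Z/3Z: h(0) = 1; h(1) = 0 → root; h(2) = 2.
h(1) = 0, so (t − 1) divides h(t); h is reducible.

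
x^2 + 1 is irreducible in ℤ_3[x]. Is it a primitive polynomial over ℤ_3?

No

Write f(x) = x^2 + 1.
|GF(3^2)^×| = 3^2 − 1 = 8. Prime factorization: 8 = 2^3.
f is primitive ⇔ x has order 8 in GF(3)[x]/(f), i.e. x^(8/q) ≠ 1 for each prime q | 8.
x^(4) mod f = 1
Since x^(4) = 1, the order of x divides 4 < 8; not primitive.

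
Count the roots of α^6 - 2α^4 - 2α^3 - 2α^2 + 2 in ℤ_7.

2

Write g(α) = α^6 - 2α^4 - 2α^3 - 2α^2 + 2.
Evaluate at each of the 7 elements of ℤ_7:
g(0) = 2; g(1) = 4; g(2) = 3; g(3) = 0 → root; g(4) = 3; g(5) = 0 → root; g(6) = 1.
Roots: {3, 5}.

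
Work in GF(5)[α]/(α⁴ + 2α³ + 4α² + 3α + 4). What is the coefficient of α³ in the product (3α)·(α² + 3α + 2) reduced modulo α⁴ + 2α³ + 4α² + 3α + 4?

3

Multiply in GF(5)[α]: (3α)·(α² + 3α + 2) = 3α³ + 4α² + α.
Reduced: 3α³ + 4α² + α.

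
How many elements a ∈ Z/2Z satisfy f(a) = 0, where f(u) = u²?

Evaluate at each of the 2 elements of Z/2Z:
f(0) = 0 → root; f(1) = 1.
Roots: {0}.

1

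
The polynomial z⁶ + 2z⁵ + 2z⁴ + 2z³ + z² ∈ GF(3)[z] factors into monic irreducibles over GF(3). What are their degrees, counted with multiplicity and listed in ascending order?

Write g(z) = z⁶ + 2z⁵ + 2z⁴ + 2z³ + z².
Roots in GF(3): g(0) = 0 → root; g(1) = 2; g(2) = 0 → root.
Linear factors from roots: (z), (z + 1).
Complete factorization: g(z) = (z)^2·(z + 1)^2·(z² + 1).
Factor degrees with multiplicity: 1 + 1 + 1 + 1 + 2 = 6.

1, 1, 1, 1, 2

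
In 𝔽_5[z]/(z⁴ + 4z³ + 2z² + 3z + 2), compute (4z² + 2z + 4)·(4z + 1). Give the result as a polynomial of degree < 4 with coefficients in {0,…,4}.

z^3 + 2z^2 + 3z + 4

Multiply in 𝔽_5[z]: (4z² + 2z + 4)·(4z + 1) = z³ + 2z² + 3z + 4.
Reduced: z³ + 2z² + 3z + 4.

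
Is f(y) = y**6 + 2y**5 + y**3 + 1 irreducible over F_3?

Yes

Check for roots in F_3: f(0) = 1; f(1) = 2; f(2) = 2.
No roots, so no linear factors.
Monic irreducibles of degree 2 over GF(3): y**2 + 1, y**2 + y + 2, y**2 + 2y + 2.
None of them divide f (all give nonzero remainder).
Degree-3 irreducible divisors: test the 8 monic irreducibles of degree 3 over GF(3).
None of them divide f (all give nonzero remainder).
No irreducible factor of degree ≤ 3 exists, so f is irreducible over GF(3).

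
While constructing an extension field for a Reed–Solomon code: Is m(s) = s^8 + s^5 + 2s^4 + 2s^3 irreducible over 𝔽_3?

No

Check for roots in 𝔽_3: m(0) = 0 → root; m(1) = 0 → root; m(2) = 0 → root.
m(0) = 0, so (s) divides m(s); m is reducible.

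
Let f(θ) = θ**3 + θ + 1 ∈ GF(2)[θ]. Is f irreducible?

Check for roots in GF(2): f(0) = 1; f(1) = 1.
No roots. A degree-3 polynomial over a field with no linear factor is irreducible.

Yes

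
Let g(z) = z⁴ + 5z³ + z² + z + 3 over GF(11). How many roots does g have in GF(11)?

2

Evaluate at each of the 11 elements of GF(11):
g(0) = 3; g(1) = 0 → root; g(2) = 10; g(3) = 0 → root; g(4) = 5; g(5) = 7; g(6) = 1; g(7) = 6; g(8) = 10; g(9) = 3; g(10) = 10.
Roots: {1, 3}.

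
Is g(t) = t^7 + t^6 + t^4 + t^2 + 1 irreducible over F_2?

Check for roots in F_2: g(0) = 1; g(1) = 1.
No roots, so no linear factors.
Monic irreducibles of degree 2 over GF(2): t^2 + t + 1.
None of them divide g (all give nonzero remainder).
Monic irreducibles of degree 3 over GF(2): t^3 + t + 1, t^3 + t^2 + 1.
None of them divide g (all give nonzero remainder).
No irreducible factor of degree ≤ 3 exists, so g is irreducible over GF(2).

Yes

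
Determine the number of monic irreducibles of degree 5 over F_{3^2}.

11808

The number of monic irreducibles of degree 5 over GF(9) is (1/5)·Σ_{d∣5} μ(5/d) 9^d.
Divisors of 5: 1, 5; μ(5/d) for each: -1, 1.
Σ = − 9^1 + 9^5 = 59040.
N = 59040/5 = 11808.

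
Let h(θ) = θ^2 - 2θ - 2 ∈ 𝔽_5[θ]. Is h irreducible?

Check for roots in 𝔽_5: h(0) = 3; h(1) = 2; h(2) = 3; h(3) = 1; h(4) = 1.
No roots. A degree-2 polynomial over a field with no linear factor is irreducible.

Yes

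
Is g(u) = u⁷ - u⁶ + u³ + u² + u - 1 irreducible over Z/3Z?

Check for roots in Z/3Z: g(0) = 2; g(1) = 2; g(2) = 2.
No roots, so no linear factors.
Monic irreducibles of degree 2 over GF(3): u² + 1, u² + u - 1, u² - u - 1.
None of them divide g (all give nonzero remainder).
Degree-3 irreducible divisors: test the 8 monic irreducibles of degree 3 over GF(3).
None of them divide g (all give nonzero remainder).
No irreducible factor of degree ≤ 3 exists, so g is irreducible over GF(3).

Yes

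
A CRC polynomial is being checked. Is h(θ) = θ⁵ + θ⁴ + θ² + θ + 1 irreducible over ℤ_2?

Yes

Check for roots in ℤ_2: h(0) = 1; h(1) = 1.
No roots, so no linear factors.
Monic irreducibles of degree 2 over GF(2): θ² + θ + 1.
None of them divide h (all give nonzero remainder).
No irreducible factor of degree ≤ 2 exists, so h is irreducible over GF(2).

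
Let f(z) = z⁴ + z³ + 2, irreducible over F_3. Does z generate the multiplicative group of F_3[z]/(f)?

|GF(3^4)^×| = 3^4 − 1 = 80. Prime factorization: 80 = 2^4·5.
f is primitive ⇔ z has order 80 in GF(3)[z]/(f), i.e. z^(80/q) ≠ 1 for each prime q | 80.
z^(40) mod f = 2.
z^(16) mod f = 2z² + 2z + 2.
None equal 1, so z has full order 80; f is primitive.

Yes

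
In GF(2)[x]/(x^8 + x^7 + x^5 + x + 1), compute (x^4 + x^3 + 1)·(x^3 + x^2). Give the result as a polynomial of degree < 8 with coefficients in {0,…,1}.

Multiply in GF(2)[x]: (x^4 + x^3 + 1)·(x^3 + x^2) = x^7 + x^5 + x^3 + x^2.
Reduced: x^7 + x^5 + x^3 + x^2.

x^7 + x^5 + x^3 + x^2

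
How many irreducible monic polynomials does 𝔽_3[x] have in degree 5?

48

Gauss's count: N_{3}(5) = (1/5) Σ_{d|5} μ(5/d)·3^d.
Divisors of 5: 1, 5; μ(5/d) for each: -1, 1.
Σ = − 3^1 + 3^5 = 240.
N = 240/5 = 48.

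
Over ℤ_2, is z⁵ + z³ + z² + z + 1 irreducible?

Write g(z) = z⁵ + z³ + z² + z + 1.
Check for roots in ℤ_2: g(0) = 1; g(1) = 1.
No roots, so no linear factors.
Monic irreducibles of degree 2 over GF(2): z² + z + 1.
None of them divide g (all give nonzero remainder).
No irreducible factor of degree ≤ 2 exists, so g is irreducible over GF(2).

Yes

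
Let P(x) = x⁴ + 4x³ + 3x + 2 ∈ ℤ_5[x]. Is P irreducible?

Check for roots in ℤ_5: P(0) = 2; P(1) = 0 → root; P(2) = 1; P(3) = 0 → root; P(4) = 1.
P(1) = 0, so (x − 1) divides P(x); P is reducible.

No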